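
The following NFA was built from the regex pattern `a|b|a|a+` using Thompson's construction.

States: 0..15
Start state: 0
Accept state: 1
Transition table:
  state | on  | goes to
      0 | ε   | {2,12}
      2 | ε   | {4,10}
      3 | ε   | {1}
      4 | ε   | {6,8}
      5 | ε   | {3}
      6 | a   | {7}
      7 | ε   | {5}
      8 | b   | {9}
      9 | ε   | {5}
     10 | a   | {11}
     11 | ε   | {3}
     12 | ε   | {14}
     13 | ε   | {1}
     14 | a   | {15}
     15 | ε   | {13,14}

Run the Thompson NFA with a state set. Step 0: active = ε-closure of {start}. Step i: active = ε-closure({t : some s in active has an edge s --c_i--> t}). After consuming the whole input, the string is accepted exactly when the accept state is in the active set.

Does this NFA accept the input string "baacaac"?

start: ε-closure({0}) = {0,2,4,6,8,10,12,14}
'b' @ 1: {1,3,5,9}  ✓accept
'a' @ 2: {}  — dead — no transitions
rest 'acaac' ignored (set empty)
final: {}; accept 1 not in set

Answer: REJECT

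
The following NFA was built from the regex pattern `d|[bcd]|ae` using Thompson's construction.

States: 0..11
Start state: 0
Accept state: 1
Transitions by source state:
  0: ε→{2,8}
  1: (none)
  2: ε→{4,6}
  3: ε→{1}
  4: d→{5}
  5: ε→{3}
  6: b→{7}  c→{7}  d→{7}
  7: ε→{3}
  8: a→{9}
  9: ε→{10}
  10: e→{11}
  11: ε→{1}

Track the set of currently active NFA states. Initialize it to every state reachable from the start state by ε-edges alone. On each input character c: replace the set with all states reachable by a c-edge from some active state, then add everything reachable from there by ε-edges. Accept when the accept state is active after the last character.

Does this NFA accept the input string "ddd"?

initial (ε-close {0}): {0,2,4,6,8}
'd' @ 1: {1,3,5,7}  [accepting]
'd' @ 2: {}  — dead — no transitions
rest 'd' ignored (set empty)
after full input: {}  (accept=1 not in)

Answer: REJECT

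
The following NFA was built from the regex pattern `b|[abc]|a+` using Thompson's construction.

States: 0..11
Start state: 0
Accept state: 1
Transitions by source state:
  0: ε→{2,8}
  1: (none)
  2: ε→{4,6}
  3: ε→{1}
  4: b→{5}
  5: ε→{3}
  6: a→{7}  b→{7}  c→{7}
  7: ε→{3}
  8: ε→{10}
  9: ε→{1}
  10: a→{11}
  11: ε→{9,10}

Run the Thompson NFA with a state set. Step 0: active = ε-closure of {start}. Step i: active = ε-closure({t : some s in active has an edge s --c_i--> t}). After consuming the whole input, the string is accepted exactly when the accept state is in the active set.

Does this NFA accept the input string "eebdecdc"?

Answer: REJECT

Steps:
S₀ = ε-closure({0}) = {0,2,4,6,8,10}
'e' @ 1: {}  — no active states
rest 'ebdecdc' ignored (set empty)
final: {}; accept 1 not in set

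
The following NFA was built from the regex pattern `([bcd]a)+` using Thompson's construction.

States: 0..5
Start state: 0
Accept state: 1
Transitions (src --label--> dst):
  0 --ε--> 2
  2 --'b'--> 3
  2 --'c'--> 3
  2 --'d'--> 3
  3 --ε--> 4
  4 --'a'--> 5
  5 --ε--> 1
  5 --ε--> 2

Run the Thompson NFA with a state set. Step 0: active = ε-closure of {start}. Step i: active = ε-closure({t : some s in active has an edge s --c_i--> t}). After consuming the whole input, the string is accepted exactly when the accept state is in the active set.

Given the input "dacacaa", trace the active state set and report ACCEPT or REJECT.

Answer: REJECT

Derivation:
initial (ε-close {0}): {0,2}
'd' @ 1: {3,4}
'a' @ 2: {1,2,5}  ✓accept
'c' @ 3: {3,4}
'a' @ 4: {1,2,5}  ✓accept
'c' @ 5: {3,4}
'a' @ 6: {1,2,5}  ✓accept
'a' @ 7: {}  — state set empty
after full input: {}  (accept=1 not in)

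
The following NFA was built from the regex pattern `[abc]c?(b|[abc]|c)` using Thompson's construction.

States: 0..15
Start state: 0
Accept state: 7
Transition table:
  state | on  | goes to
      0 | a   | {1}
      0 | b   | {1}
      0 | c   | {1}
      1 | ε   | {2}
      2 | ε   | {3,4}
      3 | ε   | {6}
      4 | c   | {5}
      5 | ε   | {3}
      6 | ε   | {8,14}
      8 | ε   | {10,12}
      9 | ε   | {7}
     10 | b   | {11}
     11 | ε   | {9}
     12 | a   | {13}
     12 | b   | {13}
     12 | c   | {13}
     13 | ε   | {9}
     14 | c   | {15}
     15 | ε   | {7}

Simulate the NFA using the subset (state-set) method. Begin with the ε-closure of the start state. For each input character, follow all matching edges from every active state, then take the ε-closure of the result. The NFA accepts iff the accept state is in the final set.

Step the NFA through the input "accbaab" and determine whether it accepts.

S₀ = ε-closure({0}) = {0}
'a' @ 1: {1,2,3,4,6,8,10,12,14}
'c' @ 2: {3,5,6,7,8,9,10,12,13,14,15}  [accepting]
'c' @ 3: {7,9,13,15}  [accepting]
'b' @ 4: {}  — no active states
rest 'aab' ignored (set empty)
final: {}; accept 7 not in set

Answer: REJECT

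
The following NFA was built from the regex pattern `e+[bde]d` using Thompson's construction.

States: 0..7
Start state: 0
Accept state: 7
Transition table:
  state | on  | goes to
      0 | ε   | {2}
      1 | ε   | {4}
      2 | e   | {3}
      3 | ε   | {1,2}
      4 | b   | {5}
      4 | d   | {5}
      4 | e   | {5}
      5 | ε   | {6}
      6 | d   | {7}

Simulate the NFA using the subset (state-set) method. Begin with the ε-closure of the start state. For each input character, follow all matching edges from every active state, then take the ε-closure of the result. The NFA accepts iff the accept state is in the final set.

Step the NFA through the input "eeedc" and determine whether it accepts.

Answer: REJECT

Derivation:
initial (ε-close {0}): {0,2}
'e' @ 1: {1,2,3,4}
'e' @ 2: {1,2,3,4,5,6}
'e' @ 3: {1,2,3,4,5,6}
'd' @ 4: {5,6,7}  ✓accept
'c' @ 5: {}  — state set empty
after full input: {}  (accept=7 not in)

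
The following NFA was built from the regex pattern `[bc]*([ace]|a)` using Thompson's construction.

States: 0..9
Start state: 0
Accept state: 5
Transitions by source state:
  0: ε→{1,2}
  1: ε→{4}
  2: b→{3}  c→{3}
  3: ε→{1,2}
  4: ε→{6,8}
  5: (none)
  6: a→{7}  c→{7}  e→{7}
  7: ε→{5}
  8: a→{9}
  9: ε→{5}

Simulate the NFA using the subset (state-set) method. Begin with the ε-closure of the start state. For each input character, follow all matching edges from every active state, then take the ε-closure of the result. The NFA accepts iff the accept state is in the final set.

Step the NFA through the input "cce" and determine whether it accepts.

initial (ε-close {0}): {0,1,2,4,6,8}
'c' @ 1: {1,2,3,4,5,6,7,8}  (accept∈set)
'c' @ 2: {1,2,3,4,5,6,7,8}  (accept∈set)
'e' @ 3: {5,7}  (accept∈set)
final: {5,7}; accept 5 in set

Answer: ACCEPT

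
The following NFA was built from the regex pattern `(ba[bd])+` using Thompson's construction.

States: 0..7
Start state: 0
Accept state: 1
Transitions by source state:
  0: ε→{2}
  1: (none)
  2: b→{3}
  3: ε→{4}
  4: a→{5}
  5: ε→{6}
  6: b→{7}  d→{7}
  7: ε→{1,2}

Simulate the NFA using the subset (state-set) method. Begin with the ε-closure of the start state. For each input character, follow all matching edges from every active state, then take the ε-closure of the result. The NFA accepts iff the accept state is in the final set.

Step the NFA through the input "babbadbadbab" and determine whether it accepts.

Answer: ACCEPT

Trace:
initial (ε-close {0}): {0,2}
'b' @ 1: {3,4}
'a' @ 2: {5,6}
'b' @ 3: {1,2,7}  ✓accept
'b' @ 4: {3,4}
'a' @ 5: {5,6}
'd' @ 6: {1,2,7}  ✓accept
'b' @ 7: {3,4}
'a' @ 8: {5,6}
'd' @ 9: {1,2,7}  ✓accept
'b' @ 10: {3,4}
'a' @ 11: {5,6}
'b' @ 12: {1,2,7}  ✓accept
after full input: {1,2,7}  (accept=1 in)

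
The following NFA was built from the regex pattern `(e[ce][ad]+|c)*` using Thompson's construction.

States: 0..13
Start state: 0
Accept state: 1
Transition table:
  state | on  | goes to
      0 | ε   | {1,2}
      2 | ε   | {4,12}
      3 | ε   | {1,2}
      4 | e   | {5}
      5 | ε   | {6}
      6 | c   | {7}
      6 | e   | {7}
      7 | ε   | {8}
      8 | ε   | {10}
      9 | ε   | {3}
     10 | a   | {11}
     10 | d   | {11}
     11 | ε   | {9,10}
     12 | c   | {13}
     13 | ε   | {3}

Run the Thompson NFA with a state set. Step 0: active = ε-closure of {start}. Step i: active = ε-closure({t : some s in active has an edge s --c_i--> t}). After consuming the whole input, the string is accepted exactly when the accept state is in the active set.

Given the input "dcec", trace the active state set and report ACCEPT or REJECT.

Answer: REJECT

Trace:
start: ε-closure({0}) = {0,1,2,4,12}
'd' @ 1: {}  — state set empty
rest 'cec' ignored (set empty)
end set {} — state 1 not in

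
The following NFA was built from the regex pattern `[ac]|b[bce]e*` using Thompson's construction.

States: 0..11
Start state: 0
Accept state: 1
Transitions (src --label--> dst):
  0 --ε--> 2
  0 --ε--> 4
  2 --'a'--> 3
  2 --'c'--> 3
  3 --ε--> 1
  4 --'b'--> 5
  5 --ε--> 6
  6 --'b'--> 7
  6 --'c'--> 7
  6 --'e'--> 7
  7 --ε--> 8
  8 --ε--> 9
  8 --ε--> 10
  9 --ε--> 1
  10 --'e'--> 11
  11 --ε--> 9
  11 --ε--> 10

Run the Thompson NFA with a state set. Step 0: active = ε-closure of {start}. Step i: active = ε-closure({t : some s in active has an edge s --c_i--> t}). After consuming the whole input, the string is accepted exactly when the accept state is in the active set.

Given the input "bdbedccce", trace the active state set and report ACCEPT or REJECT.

S₀ = ε-closure({0}) = {0,2,4}
'b' @ 1: {5,6}
'd' @ 2: {}  — no active states
rest 'bedccce' ignored (set empty)
end set {} — state 1 not in

Answer: REJECT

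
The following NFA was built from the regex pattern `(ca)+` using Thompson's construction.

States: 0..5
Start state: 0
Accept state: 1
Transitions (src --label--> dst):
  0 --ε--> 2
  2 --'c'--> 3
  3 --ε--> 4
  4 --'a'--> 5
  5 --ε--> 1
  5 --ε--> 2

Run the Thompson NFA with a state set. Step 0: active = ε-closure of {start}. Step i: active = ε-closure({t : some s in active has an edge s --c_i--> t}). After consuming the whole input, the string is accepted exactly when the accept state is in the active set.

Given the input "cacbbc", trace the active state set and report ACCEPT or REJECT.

Answer: REJECT

Steps:
initial (ε-close {0}): {0,2}
'c' @ 1: {3,4}
'a' @ 2: {1,2,5}  [accepting]
'c' @ 3: {3,4}
'b' @ 4: {}  — state set empty
rest 'bc' ignored (set empty)
end set {} — state 1 not in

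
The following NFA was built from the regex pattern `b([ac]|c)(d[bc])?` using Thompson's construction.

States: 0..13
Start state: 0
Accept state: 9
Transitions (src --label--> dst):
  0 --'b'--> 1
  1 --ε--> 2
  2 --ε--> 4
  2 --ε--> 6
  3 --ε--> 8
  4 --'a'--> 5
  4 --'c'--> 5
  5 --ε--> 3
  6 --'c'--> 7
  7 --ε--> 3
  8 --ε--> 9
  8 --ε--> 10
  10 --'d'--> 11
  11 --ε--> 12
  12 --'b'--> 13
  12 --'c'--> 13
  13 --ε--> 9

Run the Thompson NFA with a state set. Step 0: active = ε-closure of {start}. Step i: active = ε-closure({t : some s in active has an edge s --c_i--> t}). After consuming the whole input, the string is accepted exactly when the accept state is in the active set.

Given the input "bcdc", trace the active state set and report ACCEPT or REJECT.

Answer: ACCEPT

Derivation:
initial (ε-close {0}): {0}
'b' @ 1: {1,2,4,6}
'c' @ 2: {3,5,7,8,9,10}  ✓accept
'd' @ 3: {11,12}
'c' @ 4: {9,13}  ✓accept
after full input: {9,13}  (accept=9 in)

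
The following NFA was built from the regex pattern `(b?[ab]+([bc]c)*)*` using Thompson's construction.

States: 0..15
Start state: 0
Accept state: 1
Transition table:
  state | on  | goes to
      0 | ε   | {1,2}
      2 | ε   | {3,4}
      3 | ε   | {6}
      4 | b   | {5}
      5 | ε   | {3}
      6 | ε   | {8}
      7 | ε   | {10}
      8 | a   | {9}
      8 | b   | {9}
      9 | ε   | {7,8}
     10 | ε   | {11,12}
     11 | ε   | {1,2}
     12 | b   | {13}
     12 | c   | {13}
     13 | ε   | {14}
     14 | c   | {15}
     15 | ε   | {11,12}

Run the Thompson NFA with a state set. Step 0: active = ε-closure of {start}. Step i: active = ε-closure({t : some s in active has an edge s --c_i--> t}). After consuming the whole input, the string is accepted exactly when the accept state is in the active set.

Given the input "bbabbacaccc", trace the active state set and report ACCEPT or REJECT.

Answer: REJECT

Steps:
S₀ = ε-closure({0}) = {0,1,2,3,4,6,8}
'b' @ 1: {1,2,3,4,5,6,7,8,9,10,11,12}  ✓accept
'b' @ 2: {1,2,3,4,5,6,7,8,9,10,11,12,13,14}  ✓accept
'a' @ 3: {1,2,3,4,6,7,8,9,10,11,12}  ✓accept
'b' @ 4: {1,2,3,4,5,6,7,8,9,10,11,12,13,14}  ✓accept
'b' @ 5: {1,2,3,4,5,6,7,8,9,10,11,12,13,14}  ✓accept
'a' @ 6: {1,2,3,4,6,7,8,9,10,11,12}  ✓accept
'c' @ 7: {13,14}
'a' @ 8: {}  — dead — no transitions
rest 'ccc' ignored (set empty)
after full input: {}  (accept=1 not in)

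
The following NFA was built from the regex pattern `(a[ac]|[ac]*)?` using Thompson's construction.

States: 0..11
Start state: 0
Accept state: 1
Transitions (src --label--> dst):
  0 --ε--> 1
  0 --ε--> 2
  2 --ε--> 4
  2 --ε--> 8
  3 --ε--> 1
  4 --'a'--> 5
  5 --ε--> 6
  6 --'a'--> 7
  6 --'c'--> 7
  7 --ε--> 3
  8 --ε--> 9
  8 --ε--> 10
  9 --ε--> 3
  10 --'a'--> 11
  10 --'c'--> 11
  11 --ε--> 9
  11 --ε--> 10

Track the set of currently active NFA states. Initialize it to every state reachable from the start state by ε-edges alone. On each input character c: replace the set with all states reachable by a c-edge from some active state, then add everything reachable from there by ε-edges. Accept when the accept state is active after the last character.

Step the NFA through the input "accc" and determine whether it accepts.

start: ε-closure({0}) = {0,1,2,3,4,8,9,10}
'a' @ 1: {1,3,5,6,9,10,11}  (accept∈set)
'c' @ 2: {1,3,7,9,10,11}  (accept∈set)
'c' @ 3: {1,3,9,10,11}  (accept∈set)
'c' @ 4: {1,3,9,10,11}  (accept∈set)
final: {1,3,9,10,11}; accept 1 in set

Answer: ACCEPT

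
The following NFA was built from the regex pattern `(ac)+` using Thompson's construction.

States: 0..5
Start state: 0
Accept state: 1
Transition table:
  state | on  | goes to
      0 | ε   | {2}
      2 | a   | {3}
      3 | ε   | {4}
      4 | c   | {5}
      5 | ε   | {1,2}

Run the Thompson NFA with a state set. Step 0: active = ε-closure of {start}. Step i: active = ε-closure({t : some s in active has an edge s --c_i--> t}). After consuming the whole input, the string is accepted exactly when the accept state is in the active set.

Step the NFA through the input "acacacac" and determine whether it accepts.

start: ε-closure({0}) = {0,2}
'a' @ 1: {3,4}
'c' @ 2: {1,2,5}  [accepting]
'a' @ 3: {3,4}
'c' @ 4: {1,2,5}  [accepting]
'a' @ 5: {3,4}
'c' @ 6: {1,2,5}  [accepting]
'a' @ 7: {3,4}
'c' @ 8: {1,2,5}  [accepting]
after full input: {1,2,5}  (accept=1 in)

Answer: ACCEPT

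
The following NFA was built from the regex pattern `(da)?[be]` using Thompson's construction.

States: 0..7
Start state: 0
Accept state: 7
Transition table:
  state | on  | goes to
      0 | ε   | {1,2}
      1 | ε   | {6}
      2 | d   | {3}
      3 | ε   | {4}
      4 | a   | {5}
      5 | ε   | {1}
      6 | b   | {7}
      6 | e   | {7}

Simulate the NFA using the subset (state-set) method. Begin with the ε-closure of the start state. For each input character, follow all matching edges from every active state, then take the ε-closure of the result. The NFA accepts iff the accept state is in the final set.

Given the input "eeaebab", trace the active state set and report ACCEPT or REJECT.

Answer: REJECT

Steps:
S₀ = ε-closure({0}) = {0,1,2,6}
'e' @ 1: {7}  (accept∈set)
'e' @ 2: {}  — state set empty
rest 'aebab' ignored (set empty)
after full input: {}  (accept=7 not in)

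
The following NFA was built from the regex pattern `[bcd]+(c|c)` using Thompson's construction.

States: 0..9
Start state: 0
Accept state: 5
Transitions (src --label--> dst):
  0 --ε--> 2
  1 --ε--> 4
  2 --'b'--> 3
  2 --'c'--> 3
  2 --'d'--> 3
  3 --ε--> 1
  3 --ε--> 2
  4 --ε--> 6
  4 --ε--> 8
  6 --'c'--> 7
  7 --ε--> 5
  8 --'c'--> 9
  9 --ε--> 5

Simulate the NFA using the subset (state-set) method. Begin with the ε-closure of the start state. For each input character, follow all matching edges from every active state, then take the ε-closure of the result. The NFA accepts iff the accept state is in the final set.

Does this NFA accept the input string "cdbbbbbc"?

start: ε-closure({0}) = {0,2}
'c' @ 1: {1,2,3,4,6,8}
'd' @ 2: {1,2,3,4,6,8}
'b' @ 3: {1,2,3,4,6,8}
'b' @ 4: {1,2,3,4,6,8}
'b' @ 5: {1,2,3,4,6,8}
'b' @ 6: {1,2,3,4,6,8}
'b' @ 7: {1,2,3,4,6,8}
'c' @ 8: {1,2,3,4,5,6,7,8,9}  ✓accept
final: {1,2,3,4,5,6,7,8,9}; accept 5 in set

Answer: ACCEPT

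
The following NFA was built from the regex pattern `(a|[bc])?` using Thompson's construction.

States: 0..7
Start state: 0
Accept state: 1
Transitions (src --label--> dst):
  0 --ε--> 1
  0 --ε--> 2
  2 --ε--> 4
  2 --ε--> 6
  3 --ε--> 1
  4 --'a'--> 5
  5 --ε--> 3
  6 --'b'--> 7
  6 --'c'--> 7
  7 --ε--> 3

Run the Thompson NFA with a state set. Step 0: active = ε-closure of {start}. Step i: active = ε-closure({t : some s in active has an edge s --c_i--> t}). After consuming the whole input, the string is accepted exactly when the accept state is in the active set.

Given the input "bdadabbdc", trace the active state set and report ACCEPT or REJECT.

Answer: REJECT

Steps:
initial (ε-close {0}): {0,1,2,4,6}
'b' @ 1: {1,3,7}  [accepting]
'd' @ 2: {}  — state set empty
rest 'adabbdc' ignored (set empty)
final: {}; accept 1 not in set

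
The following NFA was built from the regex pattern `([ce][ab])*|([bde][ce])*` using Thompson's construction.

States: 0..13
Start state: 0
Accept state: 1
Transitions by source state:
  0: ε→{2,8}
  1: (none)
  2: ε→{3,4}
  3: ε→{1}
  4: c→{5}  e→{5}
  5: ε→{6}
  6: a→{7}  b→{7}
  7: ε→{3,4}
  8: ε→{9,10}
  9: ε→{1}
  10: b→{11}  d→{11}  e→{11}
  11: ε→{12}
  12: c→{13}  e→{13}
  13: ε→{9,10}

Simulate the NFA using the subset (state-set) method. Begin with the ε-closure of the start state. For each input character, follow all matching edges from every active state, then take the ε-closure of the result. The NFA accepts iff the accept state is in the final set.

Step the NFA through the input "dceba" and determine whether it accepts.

Answer: REJECT

Steps:
initial (ε-close {0}): {0,1,2,3,4,8,9,10}
'd' @ 1: {11,12}
'c' @ 2: {1,9,10,13}  (accept∈set)
'e' @ 3: {11,12}
'b' @ 4: {}  — dead — no transitions
rest 'a' ignored (set empty)
after full input: {}  (accept=1 not in)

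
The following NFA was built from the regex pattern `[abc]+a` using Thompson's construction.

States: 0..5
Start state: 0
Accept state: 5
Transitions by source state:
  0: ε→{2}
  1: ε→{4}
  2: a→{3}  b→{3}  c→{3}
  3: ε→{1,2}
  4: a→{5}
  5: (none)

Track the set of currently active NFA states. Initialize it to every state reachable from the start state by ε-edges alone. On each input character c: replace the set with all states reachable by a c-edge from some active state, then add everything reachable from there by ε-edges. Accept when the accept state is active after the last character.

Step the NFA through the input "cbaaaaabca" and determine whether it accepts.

Answer: ACCEPT

Trace:
S₀ = ε-closure({0}) = {0,2}
'c' @ 1: {1,2,3,4}
'b' @ 2: {1,2,3,4}
'a' @ 3: {1,2,3,4,5}  ✓accept
'a' @ 4: {1,2,3,4,5}  ✓accept
'a' @ 5: {1,2,3,4,5}  ✓accept
'a' @ 6: {1,2,3,4,5}  ✓accept
'a' @ 7: {1,2,3,4,5}  ✓accept
'b' @ 8: {1,2,3,4}
'c' @ 9: {1,2,3,4}
'a' @ 10: {1,2,3,4,5}  ✓accept
end set {1,2,3,4,5} — state 5 in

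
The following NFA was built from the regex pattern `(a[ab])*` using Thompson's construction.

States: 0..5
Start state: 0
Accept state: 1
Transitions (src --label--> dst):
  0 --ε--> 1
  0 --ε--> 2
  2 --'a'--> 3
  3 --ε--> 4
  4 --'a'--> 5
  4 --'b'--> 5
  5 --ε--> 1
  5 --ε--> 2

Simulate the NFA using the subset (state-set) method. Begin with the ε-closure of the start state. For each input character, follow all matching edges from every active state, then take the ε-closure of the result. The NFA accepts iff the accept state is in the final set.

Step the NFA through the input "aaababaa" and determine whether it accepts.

Answer: ACCEPT

Steps:
initial (ε-close {0}): {0,1,2}
'a' @ 1: {3,4}
'a' @ 2: {1,2,5}  ✓accept
'a' @ 3: {3,4}
'b' @ 4: {1,2,5}  ✓accept
'a' @ 5: {3,4}
'b' @ 6: {1,2,5}  ✓accept
'a' @ 7: {3,4}
'a' @ 8: {1,2,5}  ✓accept
end set {1,2,5} — state 1 in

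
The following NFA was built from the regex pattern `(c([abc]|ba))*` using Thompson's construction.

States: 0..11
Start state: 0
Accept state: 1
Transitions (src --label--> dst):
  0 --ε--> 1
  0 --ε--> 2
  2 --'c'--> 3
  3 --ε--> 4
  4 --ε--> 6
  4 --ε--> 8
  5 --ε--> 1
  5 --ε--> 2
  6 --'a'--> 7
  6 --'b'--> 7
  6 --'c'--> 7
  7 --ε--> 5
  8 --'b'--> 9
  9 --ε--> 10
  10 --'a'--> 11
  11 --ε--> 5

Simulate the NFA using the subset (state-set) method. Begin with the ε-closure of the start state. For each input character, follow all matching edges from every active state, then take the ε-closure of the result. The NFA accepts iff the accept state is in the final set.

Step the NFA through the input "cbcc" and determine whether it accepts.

Answer: ACCEPT

Steps:
initial (ε-close {0}): {0,1,2}
'c' @ 1: {3,4,6,8}
'b' @ 2: {1,2,5,7,9,10}  ✓accept
'c' @ 3: {3,4,6,8}
'c' @ 4: {1,2,5,7}  ✓accept
final: {1,2,5,7}; accept 1 in set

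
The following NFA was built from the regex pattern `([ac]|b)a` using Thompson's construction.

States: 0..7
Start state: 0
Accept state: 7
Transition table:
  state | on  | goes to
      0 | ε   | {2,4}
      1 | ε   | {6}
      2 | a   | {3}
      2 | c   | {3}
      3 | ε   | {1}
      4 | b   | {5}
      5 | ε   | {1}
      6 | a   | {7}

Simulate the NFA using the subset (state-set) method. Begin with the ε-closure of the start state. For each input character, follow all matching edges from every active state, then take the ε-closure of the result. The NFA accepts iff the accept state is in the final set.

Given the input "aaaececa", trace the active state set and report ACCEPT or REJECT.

Answer: REJECT

Derivation:
start: ε-closure({0}) = {0,2,4}
'a' @ 1: {1,3,6}
'a' @ 2: {7}  [accepting]
'a' @ 3: {}  — dead — no transitions
rest 'ececa' ignored (set empty)
end set {} — state 7 not in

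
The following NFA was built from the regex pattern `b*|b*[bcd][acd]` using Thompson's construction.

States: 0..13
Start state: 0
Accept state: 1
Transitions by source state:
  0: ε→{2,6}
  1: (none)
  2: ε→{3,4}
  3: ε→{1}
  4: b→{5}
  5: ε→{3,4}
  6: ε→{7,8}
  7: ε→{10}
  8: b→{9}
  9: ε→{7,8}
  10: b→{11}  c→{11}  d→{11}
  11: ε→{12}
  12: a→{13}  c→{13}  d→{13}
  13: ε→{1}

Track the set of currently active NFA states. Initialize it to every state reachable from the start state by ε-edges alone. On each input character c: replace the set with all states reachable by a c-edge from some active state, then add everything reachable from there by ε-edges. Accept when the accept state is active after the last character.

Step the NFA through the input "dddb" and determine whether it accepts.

S₀ = ε-closure({0}) = {0,1,2,3,4,6,7,8,10}
'd' @ 1: {11,12}
'd' @ 2: {1,13}  ✓accept
'd' @ 3: {}  — state set empty
rest 'b' ignored (set empty)
after full input: {}  (accept=1 not in)

Answer: REJECT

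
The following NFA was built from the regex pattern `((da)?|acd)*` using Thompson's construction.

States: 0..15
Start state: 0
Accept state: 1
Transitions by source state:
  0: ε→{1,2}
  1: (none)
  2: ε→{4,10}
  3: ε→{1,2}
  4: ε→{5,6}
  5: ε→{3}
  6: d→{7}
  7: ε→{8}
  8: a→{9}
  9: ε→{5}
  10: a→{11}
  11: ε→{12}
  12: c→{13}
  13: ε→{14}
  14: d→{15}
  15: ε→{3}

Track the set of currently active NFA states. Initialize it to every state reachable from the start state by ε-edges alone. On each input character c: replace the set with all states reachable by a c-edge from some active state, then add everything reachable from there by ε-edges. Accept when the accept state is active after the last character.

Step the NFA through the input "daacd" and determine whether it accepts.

Answer: ACCEPT

Trace:
start: ε-closure({0}) = {0,1,2,3,4,5,6,10}
'd' @ 1: {7,8}
'a' @ 2: {1,2,3,4,5,6,9,10}  [accepting]
'a' @ 3: {11,12}
'c' @ 4: {13,14}
'd' @ 5: {1,2,3,4,5,6,10,15}  [accepting]
after full input: {1,2,3,4,5,6,10,15}  (accept=1 in)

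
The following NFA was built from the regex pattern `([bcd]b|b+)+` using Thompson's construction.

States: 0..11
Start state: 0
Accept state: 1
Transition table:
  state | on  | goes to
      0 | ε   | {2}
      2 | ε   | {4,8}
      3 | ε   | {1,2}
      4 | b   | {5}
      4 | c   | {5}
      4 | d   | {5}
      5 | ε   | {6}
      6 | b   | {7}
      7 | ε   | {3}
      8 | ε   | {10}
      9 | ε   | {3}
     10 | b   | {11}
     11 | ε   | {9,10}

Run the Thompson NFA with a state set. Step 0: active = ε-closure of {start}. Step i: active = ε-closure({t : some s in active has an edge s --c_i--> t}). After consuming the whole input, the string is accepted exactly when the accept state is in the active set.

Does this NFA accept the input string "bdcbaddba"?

initial (ε-close {0}): {0,2,4,8,10}
'b' @ 1: {1,2,3,4,5,6,8,9,10,11}  [accepting]
'd' @ 2: {5,6}
'c' @ 3: {}  — no active states
rest 'baddba' ignored (set empty)
after full input: {}  (accept=1 not in)

Answer: REJECT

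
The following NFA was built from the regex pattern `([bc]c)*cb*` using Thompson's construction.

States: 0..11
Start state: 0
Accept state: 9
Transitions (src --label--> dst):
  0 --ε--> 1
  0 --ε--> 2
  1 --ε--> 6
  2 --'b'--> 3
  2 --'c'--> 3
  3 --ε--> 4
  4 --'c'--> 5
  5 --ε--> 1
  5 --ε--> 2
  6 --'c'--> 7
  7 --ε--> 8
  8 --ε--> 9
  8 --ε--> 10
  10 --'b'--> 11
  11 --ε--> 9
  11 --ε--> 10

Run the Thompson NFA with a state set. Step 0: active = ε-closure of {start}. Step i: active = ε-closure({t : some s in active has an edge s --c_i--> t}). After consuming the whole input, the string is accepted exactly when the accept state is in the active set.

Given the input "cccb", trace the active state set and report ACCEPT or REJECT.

initial (ε-close {0}): {0,1,2,6}
'c' @ 1: {3,4,7,8,9,10}  ✓accept
'c' @ 2: {1,2,5,6}
'c' @ 3: {3,4,7,8,9,10}  ✓accept
'b' @ 4: {9,10,11}  ✓accept
end set {9,10,11} — state 9 in

Answer: ACCEPT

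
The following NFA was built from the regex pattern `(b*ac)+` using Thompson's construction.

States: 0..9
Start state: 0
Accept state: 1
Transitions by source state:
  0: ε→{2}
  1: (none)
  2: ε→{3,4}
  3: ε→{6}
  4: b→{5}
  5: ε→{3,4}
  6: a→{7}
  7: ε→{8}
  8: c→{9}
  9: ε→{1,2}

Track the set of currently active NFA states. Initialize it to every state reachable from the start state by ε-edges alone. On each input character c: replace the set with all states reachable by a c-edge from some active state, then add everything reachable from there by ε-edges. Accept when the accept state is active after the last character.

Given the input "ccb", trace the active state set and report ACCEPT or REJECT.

S₀ = ε-closure({0}) = {0,2,3,4,6}
'c' @ 1: {}  — no active states
rest 'cb' ignored (set empty)
after full input: {}  (accept=1 not in)

Answer: REJECT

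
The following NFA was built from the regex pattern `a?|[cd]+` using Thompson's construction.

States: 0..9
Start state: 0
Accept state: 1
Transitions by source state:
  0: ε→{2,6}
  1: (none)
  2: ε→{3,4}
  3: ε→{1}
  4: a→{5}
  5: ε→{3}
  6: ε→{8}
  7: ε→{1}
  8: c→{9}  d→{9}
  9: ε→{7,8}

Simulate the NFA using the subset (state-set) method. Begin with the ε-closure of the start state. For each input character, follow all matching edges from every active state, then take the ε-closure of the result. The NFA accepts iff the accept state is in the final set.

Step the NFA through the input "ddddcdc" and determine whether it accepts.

Answer: ACCEPT

Derivation:
S₀ = ε-closure({0}) = {0,1,2,3,4,6,8}
'd' @ 1: {1,7,8,9}  (accept∈set)
'd' @ 2: {1,7,8,9}  (accept∈set)
'd' @ 3: {1,7,8,9}  (accept∈set)
'd' @ 4: {1,7,8,9}  (accept∈set)
'c' @ 5: {1,7,8,9}  (accept∈set)
'd' @ 6: {1,7,8,9}  (accept∈set)
'c' @ 7: {1,7,8,9}  (accept∈set)
end set {1,7,8,9} — state 1 in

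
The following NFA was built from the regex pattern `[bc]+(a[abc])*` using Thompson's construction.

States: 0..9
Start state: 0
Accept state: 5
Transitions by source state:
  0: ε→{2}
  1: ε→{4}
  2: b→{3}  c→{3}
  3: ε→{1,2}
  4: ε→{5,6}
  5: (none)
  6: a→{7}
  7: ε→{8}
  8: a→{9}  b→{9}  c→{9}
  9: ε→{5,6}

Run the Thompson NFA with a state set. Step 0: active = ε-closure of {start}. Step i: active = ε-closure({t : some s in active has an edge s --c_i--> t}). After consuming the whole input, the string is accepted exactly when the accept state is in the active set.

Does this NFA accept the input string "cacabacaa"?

Answer: ACCEPT

Derivation:
start: ε-closure({0}) = {0,2}
'c' @ 1: {1,2,3,4,5,6}  [accepting]
'a' @ 2: {7,8}
'c' @ 3: {5,6,9}  [accepting]
'a' @ 4: {7,8}
'b' @ 5: {5,6,9}  [accepting]
'a' @ 6: {7,8}
'c' @ 7: {5,6,9}  [accepting]
'a' @ 8: {7,8}
'a' @ 9: {5,6,9}  [accepting]
final: {5,6,9}; accept 5 in set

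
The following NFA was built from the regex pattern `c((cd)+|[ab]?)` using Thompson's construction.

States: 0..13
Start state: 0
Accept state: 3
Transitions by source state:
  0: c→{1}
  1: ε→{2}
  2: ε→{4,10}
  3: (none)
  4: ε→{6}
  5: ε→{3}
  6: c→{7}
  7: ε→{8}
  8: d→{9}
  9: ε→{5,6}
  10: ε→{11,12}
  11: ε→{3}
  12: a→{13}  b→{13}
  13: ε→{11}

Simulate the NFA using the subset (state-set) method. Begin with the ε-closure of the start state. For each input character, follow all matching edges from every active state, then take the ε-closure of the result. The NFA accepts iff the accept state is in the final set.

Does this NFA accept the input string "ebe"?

Answer: REJECT

Trace:
initial (ε-close {0}): {0}
'e' @ 1: {}  — dead — no transitions
rest 'be' ignored (set empty)
final: {}; accept 3 not in set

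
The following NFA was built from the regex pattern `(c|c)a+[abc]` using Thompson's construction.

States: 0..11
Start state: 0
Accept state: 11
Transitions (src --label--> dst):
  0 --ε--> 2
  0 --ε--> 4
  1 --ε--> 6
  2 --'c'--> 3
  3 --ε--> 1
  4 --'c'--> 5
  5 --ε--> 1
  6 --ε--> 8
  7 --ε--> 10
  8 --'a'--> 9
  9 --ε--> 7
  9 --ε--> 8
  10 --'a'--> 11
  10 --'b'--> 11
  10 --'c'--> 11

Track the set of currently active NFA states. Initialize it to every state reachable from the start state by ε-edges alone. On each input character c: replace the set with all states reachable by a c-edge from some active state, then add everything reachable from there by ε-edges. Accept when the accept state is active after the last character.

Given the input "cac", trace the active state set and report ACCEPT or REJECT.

Answer: ACCEPT

Steps:
initial (ε-close {0}): {0,2,4}
'c' @ 1: {1,3,5,6,8}
'a' @ 2: {7,8,9,10}
'c' @ 3: {11}  [accepting]
after full input: {11}  (accept=11 in)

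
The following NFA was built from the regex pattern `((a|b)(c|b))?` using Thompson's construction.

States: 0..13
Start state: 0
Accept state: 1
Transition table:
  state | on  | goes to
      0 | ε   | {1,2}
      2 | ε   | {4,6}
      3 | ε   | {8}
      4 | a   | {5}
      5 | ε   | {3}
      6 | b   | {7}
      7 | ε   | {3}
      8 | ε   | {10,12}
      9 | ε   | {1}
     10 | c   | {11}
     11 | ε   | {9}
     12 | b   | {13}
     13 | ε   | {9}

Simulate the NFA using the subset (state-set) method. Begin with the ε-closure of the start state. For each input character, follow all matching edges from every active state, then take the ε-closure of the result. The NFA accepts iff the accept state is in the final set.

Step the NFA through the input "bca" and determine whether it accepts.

Answer: REJECT

Derivation:
S₀ = ε-closure({0}) = {0,1,2,4,6}
'b' @ 1: {3,7,8,10,12}
'c' @ 2: {1,9,11}  ✓accept
'a' @ 3: {}  — dead — no transitions
after full input: {}  (accept=1 not in)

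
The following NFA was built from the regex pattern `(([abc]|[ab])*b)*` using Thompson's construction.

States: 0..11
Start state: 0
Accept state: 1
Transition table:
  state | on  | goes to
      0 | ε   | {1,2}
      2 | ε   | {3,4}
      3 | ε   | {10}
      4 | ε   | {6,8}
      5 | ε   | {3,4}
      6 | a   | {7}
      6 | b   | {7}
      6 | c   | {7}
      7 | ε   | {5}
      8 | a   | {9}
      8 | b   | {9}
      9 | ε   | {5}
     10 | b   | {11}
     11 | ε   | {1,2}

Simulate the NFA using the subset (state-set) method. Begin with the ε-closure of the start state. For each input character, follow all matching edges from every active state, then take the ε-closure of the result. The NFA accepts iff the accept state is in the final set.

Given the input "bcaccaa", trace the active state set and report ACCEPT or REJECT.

start: ε-closure({0}) = {0,1,2,3,4,6,8,10}
'b' @ 1: {1,2,3,4,5,6,7,8,9,10,11}  [accepting]
'c' @ 2: {3,4,5,6,7,8,10}
'a' @ 3: {3,4,5,6,7,8,9,10}
'c' @ 4: {3,4,5,6,7,8,10}
'c' @ 5: {3,4,5,6,7,8,10}
'a' @ 6: {3,4,5,6,7,8,9,10}
'a' @ 7: {3,4,5,6,7,8,9,10}
after full input: {3,4,5,6,7,8,9,10}  (accept=1 not in)

Answer: REJECT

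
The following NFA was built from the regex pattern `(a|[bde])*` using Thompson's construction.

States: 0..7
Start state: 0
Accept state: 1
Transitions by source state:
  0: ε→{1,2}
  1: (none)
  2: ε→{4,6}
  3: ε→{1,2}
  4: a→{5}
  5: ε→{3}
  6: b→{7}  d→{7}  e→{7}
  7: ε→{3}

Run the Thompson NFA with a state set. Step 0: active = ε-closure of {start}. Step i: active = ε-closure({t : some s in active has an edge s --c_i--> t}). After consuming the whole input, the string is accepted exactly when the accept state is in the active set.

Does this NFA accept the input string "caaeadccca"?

initial (ε-close {0}): {0,1,2,4,6}
'c' @ 1: {}  — state set empty
rest 'aaeadccca' ignored (set empty)
after full input: {}  (accept=1 not in)

Answer: REJECT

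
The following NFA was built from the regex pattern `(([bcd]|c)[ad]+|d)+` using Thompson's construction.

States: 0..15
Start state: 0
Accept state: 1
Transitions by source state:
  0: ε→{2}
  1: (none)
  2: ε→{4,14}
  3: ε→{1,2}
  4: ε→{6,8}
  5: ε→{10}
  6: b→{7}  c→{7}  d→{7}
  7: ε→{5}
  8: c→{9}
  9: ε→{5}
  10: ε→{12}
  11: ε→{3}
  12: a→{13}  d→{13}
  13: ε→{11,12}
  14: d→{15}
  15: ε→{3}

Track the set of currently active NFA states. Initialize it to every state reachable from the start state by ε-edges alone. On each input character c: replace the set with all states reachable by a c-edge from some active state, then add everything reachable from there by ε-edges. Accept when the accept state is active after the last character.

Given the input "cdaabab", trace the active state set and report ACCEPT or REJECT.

initial (ε-close {0}): {0,2,4,6,8,14}
'c' @ 1: {5,7,9,10,12}
'd' @ 2: {1,2,3,4,6,8,11,12,13,14}  (accept∈set)
'a' @ 3: {1,2,3,4,6,8,11,12,13,14}  (accept∈set)
'a' @ 4: {1,2,3,4,6,8,11,12,13,14}  (accept∈set)
'b' @ 5: {5,7,10,12}
'a' @ 6: {1,2,3,4,6,8,11,12,13,14}  (accept∈set)
'b' @ 7: {5,7,10,12}
after full input: {5,7,10,12}  (accept=1 not in)

Answer: REJECT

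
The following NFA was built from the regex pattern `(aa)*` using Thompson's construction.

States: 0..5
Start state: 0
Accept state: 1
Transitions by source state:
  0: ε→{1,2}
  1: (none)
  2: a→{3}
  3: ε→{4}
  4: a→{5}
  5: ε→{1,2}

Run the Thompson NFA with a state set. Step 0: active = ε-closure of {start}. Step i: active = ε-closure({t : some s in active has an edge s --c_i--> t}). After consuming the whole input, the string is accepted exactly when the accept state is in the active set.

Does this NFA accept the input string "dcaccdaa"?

Answer: REJECT

Steps:
start: ε-closure({0}) = {0,1,2}
'd' @ 1: {}  — state set empty
rest 'caccdaa' ignored (set empty)
final: {}; accept 1 not in set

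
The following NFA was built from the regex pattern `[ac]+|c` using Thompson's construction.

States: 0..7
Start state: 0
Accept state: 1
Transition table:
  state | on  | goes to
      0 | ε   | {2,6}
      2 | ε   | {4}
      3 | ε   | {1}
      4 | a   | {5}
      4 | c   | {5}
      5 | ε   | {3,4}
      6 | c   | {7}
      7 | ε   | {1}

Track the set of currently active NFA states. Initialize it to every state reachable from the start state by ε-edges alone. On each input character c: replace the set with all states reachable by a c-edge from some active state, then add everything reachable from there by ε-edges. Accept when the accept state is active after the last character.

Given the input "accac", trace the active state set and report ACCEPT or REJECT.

start: ε-closure({0}) = {0,2,4,6}
'a' @ 1: {1,3,4,5}  (accept∈set)
'c' @ 2: {1,3,4,5}  (accept∈set)
'c' @ 3: {1,3,4,5}  (accept∈set)
'a' @ 4: {1,3,4,5}  (accept∈set)
'c' @ 5: {1,3,4,5}  (accept∈set)
after full input: {1,3,4,5}  (accept=1 in)

Answer: ACCEPT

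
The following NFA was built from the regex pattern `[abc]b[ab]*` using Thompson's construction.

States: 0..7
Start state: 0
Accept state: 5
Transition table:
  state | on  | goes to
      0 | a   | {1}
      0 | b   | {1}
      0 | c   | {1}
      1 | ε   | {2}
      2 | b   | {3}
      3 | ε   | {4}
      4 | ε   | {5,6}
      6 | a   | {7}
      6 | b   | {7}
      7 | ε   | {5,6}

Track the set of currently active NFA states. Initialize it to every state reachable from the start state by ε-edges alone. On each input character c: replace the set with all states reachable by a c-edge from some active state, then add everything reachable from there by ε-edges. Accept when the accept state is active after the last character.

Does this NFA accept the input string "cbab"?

Answer: ACCEPT

Derivation:
start: ε-closure({0}) = {0}
'c' @ 1: {1,2}
'b' @ 2: {3,4,5,6}  (accept∈set)
'a' @ 3: {5,6,7}  (accept∈set)
'b' @ 4: {5,6,7}  (accept∈set)
final: {5,6,7}; accept 5 in set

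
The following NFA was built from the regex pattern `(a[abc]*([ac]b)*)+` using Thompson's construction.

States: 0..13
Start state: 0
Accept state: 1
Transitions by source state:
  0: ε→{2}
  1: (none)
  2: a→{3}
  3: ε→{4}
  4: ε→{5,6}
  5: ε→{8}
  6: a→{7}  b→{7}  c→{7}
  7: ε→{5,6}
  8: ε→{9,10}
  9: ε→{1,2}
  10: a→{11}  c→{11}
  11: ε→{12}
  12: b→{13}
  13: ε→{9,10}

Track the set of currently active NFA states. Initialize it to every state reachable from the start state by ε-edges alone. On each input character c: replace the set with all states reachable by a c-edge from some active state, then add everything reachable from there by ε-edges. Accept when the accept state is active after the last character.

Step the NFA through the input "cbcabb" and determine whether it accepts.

Answer: REJECT

Trace:
start: ε-closure({0}) = {0,2}
'c' @ 1: {}  — dead — no transitions
rest 'bcabb' ignored (set empty)
final: {}; accept 1 not in set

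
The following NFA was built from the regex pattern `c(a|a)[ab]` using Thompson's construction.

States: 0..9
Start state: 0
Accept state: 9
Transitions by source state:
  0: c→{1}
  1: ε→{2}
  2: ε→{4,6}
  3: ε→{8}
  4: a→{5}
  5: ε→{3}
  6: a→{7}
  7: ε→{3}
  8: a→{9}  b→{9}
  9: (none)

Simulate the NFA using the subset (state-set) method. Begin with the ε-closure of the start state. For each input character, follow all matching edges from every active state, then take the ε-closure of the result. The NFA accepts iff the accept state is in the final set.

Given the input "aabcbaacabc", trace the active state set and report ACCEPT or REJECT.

Answer: REJECT

Steps:
initial (ε-close {0}): {0}
'a' @ 1: {}  — dead — no transitions
rest 'abcbaacabc' ignored (set empty)
end set {} — state 9 not in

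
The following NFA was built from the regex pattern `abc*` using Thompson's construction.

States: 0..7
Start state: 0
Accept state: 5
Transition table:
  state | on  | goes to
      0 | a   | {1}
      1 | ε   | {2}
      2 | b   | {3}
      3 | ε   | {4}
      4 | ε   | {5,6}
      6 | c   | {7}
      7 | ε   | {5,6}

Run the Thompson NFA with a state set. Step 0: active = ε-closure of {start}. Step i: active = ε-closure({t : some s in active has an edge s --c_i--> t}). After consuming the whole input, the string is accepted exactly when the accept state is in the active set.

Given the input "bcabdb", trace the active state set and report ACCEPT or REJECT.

start: ε-closure({0}) = {0}
'b' @ 1: {}  — dead — no transitions
rest 'cabdb' ignored (set empty)
after full input: {}  (accept=5 not in)

Answer: REJECT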